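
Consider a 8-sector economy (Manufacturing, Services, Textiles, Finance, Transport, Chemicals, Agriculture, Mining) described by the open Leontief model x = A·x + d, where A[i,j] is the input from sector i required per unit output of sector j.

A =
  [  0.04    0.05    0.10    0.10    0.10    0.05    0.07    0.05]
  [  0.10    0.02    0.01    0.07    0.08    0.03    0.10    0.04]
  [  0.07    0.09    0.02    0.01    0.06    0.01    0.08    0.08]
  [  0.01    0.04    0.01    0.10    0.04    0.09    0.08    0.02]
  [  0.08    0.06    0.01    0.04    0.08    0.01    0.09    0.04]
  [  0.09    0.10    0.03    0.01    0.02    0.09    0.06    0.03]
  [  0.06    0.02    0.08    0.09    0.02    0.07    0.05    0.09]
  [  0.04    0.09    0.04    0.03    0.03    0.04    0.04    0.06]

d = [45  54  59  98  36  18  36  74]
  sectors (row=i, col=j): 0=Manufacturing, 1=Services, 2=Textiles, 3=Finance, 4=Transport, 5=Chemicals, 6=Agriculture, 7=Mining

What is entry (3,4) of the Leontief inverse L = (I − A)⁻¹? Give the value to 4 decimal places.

L[3,4] = 0.0717

Form M = I − A:
  [  0.96   -0.05   -0.10   -0.10   -0.10   -0.05   -0.07   -0.05]
  [ -0.10    0.98   -0.01   -0.07   -0.08   -0.03   -0.10   -0.04]
  [ -0.07   -0.09    0.98   -0.01   -0.06   -0.01   -0.08   -0.08]
  [ -0.01   -0.04   -0.01    0.90   -0.04   -0.09   -0.08   -0.02]
  [ -0.08   -0.06   -0.01   -0.04    0.92   -0.01   -0.09   -0.04]
  [ -0.09   -0.10   -0.03   -0.01   -0.02    0.91   -0.06   -0.03]
  [ -0.06   -0.02   -0.08   -0.09   -0.02   -0.07    0.95   -0.09]
  [ -0.04   -0.09   -0.04   -0.03   -0.03   -0.04   -0.04    0.94]
Leontief inverse L = M⁻¹:
  [  1.0992    0.1064    0.1351    0.1573    0.1529    0.0980    0.1418    0.1011]
  [  0.1459    1.0630    0.0467    0.1242    0.1244    0.0729    0.1569    0.0822]
  [  0.1170    0.1297    1.0525    0.0572    0.1029    0.0446    0.1334    0.1211]
  [  0.0511    0.0778    0.0351    1.1425    0.0717    0.1317    0.1285    0.0529]
  [  0.1243    0.0975    0.0424    0.0892    1.1223    0.0461    0.1431    0.0792]
  [  0.1417    0.1435    0.0641    0.0570    0.0639    1.1305    0.1162    0.0702]
  [  0.1080    0.0720    0.1132    0.1382    0.0624    0.1150    1.1081    0.1338]
  [  0.0819    0.1266    0.0650    0.0686    0.0663    0.0717    0.0875    1.0941]
Total output x = L · d:
  x_0 = 1.0992·45 + 0.1064·54 + 0.1351·59 + 0.1573·98 + 0.1529·36 + 0.0980·18 + 0.1418·36 + 0.1011·74 = 98.4553
  x_1 = 0.1459·45 + 1.0630·54 + 0.0467·59 + 0.1242·98 + 0.1244·36 + 0.0729·18 + 0.1569·36 + 0.0822·74 = 96.4139
  x_2 = 0.1170·45 + 0.1297·54 + 1.0525·59 + 0.0572·98 + 0.1029·36 + 0.0446·18 + 0.1334·36 + 0.1211·74 = 98.2464
  x_3 = 0.0511·45 + 0.0778·54 + 0.0351·59 + 1.1425·98 + 0.0717·36 + 0.1317·18 + 0.1285·36 + 0.0529·74 = 134.0206
  x_4 = 0.1243·45 + 0.0975·54 + 0.0424·59 + 0.0892·98 + 1.1223·36 + 0.0461·18 + 0.1431·36 + 0.0792·74 = 74.3394
  x_5 = 0.1417·45 + 0.1435·54 + 0.0641·59 + 0.0570·98 + 0.0639·36 + 1.1305·18 + 0.1162·36 + 0.0702·74 = 55.5252
  x_6 = 0.1080·45 + 0.0720·54 + 0.1132·59 + 0.1382·98 + 0.0624·36 + 0.1150·18 + 1.1081·36 + 0.1338·74 = 83.0834
  x_7 = 0.0819·45 + 0.1266·54 + 0.0650·59 + 0.0686·98 + 0.0663·36 + 0.0717·18 + 0.0875·36 + 1.0941·74 = 108.8728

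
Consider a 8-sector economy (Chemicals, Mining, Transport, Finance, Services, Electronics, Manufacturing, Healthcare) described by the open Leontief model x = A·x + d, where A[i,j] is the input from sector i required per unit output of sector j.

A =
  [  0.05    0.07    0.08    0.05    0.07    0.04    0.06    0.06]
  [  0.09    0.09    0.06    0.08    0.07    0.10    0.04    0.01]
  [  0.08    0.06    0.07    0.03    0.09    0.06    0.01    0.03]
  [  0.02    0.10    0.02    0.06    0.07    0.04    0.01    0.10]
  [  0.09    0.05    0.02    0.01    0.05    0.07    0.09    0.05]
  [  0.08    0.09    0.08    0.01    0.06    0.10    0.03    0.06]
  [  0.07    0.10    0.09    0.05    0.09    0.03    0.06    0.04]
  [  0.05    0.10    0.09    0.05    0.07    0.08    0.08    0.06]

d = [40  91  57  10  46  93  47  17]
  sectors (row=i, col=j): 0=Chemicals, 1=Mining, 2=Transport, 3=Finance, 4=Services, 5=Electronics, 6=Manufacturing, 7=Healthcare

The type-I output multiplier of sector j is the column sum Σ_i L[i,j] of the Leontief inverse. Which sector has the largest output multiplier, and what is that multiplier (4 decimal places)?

Form M = I − A:
  [  0.95   -0.07   -0.08   -0.05   -0.07   -0.04   -0.06   -0.06]
  [ -0.09    0.91   -0.06   -0.08   -0.07   -0.10   -0.04   -0.01]
  [ -0.08   -0.06    0.93   -0.03   -0.09   -0.06   -0.01   -0.03]
  [ -0.02   -0.10   -0.02    0.94   -0.07   -0.04   -0.01   -0.10]
  [ -0.09   -0.05   -0.02   -0.01    0.95   -0.07   -0.09   -0.05]
  [ -0.08   -0.09   -0.08   -0.01   -0.06    0.90   -0.03   -0.06]
  [ -0.07   -0.10   -0.09   -0.05   -0.09   -0.03    0.94   -0.04]
  [ -0.05   -0.10   -0.09   -0.05   -0.07   -0.08   -0.08    0.94]
Leontief inverse L = M⁻¹:
  [  1.1149    0.1456    0.1393    0.0899    0.1369    0.1025    0.1051    0.1050]
  [  0.1620    1.1744    0.1246    0.1239    0.1431    0.1711    0.0874    0.0622]
  [  0.1388    0.1245    1.1215    0.0630    0.1476    0.1170    0.0506    0.0702]
  [  0.0769    0.1693    0.0711    1.0973    0.1274    0.0999    0.0519    0.1411]
  [  0.1494    0.1199    0.0781    0.0458    1.1106    0.1261    0.1341    0.0910]
  [  0.1519    0.1702    0.1465    0.0509    0.1306    1.1710    0.0780    0.1066]
  [  0.1423    0.1818    0.1539    0.0944    0.1633    0.0985    1.1096    0.0882]
  [  0.1301    0.1925    0.1632    0.0981    0.1511    0.1576    0.1335    1.1136]
Total output x = L · d:
  x_0 = 1.1149·40 + 0.1456·91 + 0.1393·57 + 0.0899·10 + 0.1369·46 + 0.1025·93 + 0.1051·47 + 0.1050·17 = 89.2370
  x_1 = 0.1620·40 + 1.1744·91 + 0.1246·57 + 0.1239·10 + 0.1431·46 + 0.1711·93 + 0.0874·47 + 0.0622·17 = 149.3573
  x_2 = 0.1388·40 + 0.1245·91 + 1.1215·57 + 0.0630·10 + 0.1476·46 + 0.1170·93 + 0.0506·47 + 0.0702·17 = 102.6811
  x_3 = 0.0769·40 + 0.1693·91 + 0.0711·57 + 1.0973·10 + 0.1274·46 + 0.0999·93 + 0.0519·47 + 0.1411·17 = 53.4939
  x_4 = 0.1494·40 + 0.1199·91 + 0.0781·57 + 0.0458·10 + 1.1106·46 + 0.1261·93 + 0.1341·47 + 0.0910·17 = 92.4640
  x_5 = 0.1519·40 + 0.1702·91 + 0.1465·57 + 0.0509·10 + 0.1306·46 + 1.1710·93 + 0.0780·47 + 0.1066·17 = 150.8178
  x_6 = 0.1423·40 + 0.1818·91 + 0.1539·57 + 0.0944·10 + 0.1633·46 + 0.0985·93 + 1.1096·47 + 0.0882·17 = 102.2740
  x_7 = 0.1301·40 + 0.1925·91 + 0.1632·57 + 0.0981·10 + 0.1511·46 + 0.1576·93 + 0.1335·47 + 1.1136·17 = 79.8228
Output multipliers (column sums of L):
  Chemicals: 2.0663
  Mining: 2.2782
  Transport: 1.9984
  Finance: 1.6633
  Services: 2.1105
  Electronics: 2.0438
  Manufacturing: 1.7502
  Healthcare: 1.7779

Mining (2.2782)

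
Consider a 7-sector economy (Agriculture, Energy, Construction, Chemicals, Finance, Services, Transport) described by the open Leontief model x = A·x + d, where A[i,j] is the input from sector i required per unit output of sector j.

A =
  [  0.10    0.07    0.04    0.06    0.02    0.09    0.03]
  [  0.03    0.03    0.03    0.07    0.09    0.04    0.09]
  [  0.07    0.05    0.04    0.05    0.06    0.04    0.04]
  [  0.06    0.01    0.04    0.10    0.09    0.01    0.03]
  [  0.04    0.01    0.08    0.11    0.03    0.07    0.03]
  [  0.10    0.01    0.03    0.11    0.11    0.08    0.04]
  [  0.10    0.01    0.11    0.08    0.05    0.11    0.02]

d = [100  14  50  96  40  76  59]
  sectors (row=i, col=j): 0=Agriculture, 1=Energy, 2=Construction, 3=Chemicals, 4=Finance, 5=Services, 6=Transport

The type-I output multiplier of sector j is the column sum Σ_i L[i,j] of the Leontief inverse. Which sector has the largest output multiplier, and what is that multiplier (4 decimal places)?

Form M = I − A:
  [  0.90   -0.07   -0.04   -0.06   -0.02   -0.09   -0.03]
  [ -0.03    0.97   -0.03   -0.07   -0.09   -0.04   -0.09]
  [ -0.07   -0.05    0.96   -0.05   -0.06   -0.04   -0.04]
  [ -0.06   -0.01   -0.04    0.90   -0.09   -0.01   -0.03]
  [ -0.04   -0.01   -0.08   -0.11    0.97   -0.07   -0.03]
  [ -0.10   -0.01   -0.03   -0.11   -0.11    0.92   -0.04]
  [ -0.10   -0.01   -0.11   -0.08   -0.05   -0.11    0.98]
Leontief inverse L = M⁻¹:
  [  1.1516    0.0907    0.0719    0.1172    0.0655    0.1329    0.0575]
  [  0.0755    1.0444    0.0671    0.1256    0.1291    0.0803    0.1120]
  [  0.1116    0.0666    1.0700    0.0986    0.0957    0.0761    0.0623]
  [  0.0982    0.0247    0.0698    1.1478    0.1223    0.0413    0.0487]
  [  0.0850    0.0261    0.1095    0.1620    1.0713    0.1036    0.0515]
  [  0.1585    0.0309    0.0713    0.1803    0.1588    1.1290    0.0671]
  [  0.1610    0.0342    0.1474    0.1465    0.1012    0.1583    1.0485]
Total output x = L · d:
  x_0 = 1.1516·100 + 0.0907·14 + 0.0719·50 + 0.1172·96 + 0.0655·40 + 0.1329·76 + 0.0575·59 = 147.3857
  x_1 = 0.0755·100 + 1.0444·14 + 0.0671·50 + 0.1256·96 + 0.1291·40 + 0.0803·76 + 0.1120·59 = 55.4639
  x_2 = 0.1116·100 + 0.0666·14 + 1.0700·50 + 0.0986·96 + 0.0957·40 + 0.0761·76 + 0.0623·59 = 88.3498
  x_3 = 0.0982·100 + 0.0247·14 + 0.0698·50 + 1.1478·96 + 0.1223·40 + 0.0413·76 + 0.0487·59 = 134.7469
  x_4 = 0.0850·100 + 0.0261·14 + 0.1095·50 + 0.1620·96 + 1.0713·40 + 0.1036·76 + 0.0515·59 = 83.6572
  x_5 = 0.1585·100 + 0.0309·14 + 0.0713·50 + 0.1803·96 + 0.1588·40 + 1.1290·76 + 0.0671·59 = 133.2677
  x_6 = 0.1610·100 + 0.0342·14 + 0.1474·50 + 0.1465·96 + 0.1012·40 + 0.1583·76 + 1.0485·59 = 115.9528
Output multipliers (column sums of L):
  Agriculture: 1.8415
  Energy: 1.3177
  Construction: 1.6070
  Chemicals: 1.9779
  Finance: 1.7439
  Services: 1.7215
  Transport: 1.4476

Chemicals (1.9779)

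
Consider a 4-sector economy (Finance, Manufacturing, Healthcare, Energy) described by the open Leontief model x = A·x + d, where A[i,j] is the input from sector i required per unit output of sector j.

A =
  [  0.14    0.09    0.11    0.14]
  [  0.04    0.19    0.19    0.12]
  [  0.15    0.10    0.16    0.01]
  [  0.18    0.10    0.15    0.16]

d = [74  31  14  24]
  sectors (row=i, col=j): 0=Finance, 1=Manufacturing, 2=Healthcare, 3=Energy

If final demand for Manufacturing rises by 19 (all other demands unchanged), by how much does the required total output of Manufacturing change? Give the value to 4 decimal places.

Form M = I − A:
  [  0.86   -0.09   -0.11   -0.14]
  [ -0.04    0.81   -0.19   -0.12]
  [ -0.15   -0.10    0.84   -0.01]
  [ -0.18   -0.10   -0.15    0.84]
Leontief inverse L = M⁻¹:
  [  1.2676    0.2024    0.2552    0.2432]
  [  0.1713    1.3257    0.3620    0.2223]
  [  0.2508    0.1968    1.2830    0.0852]
  [  0.3368    0.2363    0.3269    1.2843]
Total output x = L · d:
  x_0 = 1.2676·74 + 0.2024·31 + 0.2552·14 + 0.2432·24 = 109.4881
  x_1 = 0.1713·74 + 1.3257·31 + 0.3620·14 + 0.2223·24 = 64.1771
  x_2 = 0.2508·74 + 0.1968·31 + 1.2830·14 + 0.0852·24 = 44.6636
  x_3 = 0.3368·74 + 0.2363·31 + 0.3269·14 + 1.2843·24 = 67.6489
Δx_1 = L[1,1] · Δd_1 = 1.3257 · 19 = 25.1889

25.1889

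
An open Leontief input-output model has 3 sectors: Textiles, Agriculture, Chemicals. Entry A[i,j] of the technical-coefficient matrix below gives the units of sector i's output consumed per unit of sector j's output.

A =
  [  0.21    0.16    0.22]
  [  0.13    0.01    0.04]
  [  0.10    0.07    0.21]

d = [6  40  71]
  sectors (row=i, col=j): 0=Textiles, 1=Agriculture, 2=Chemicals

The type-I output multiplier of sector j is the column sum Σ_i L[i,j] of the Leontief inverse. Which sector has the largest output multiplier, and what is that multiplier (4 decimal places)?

Form M = I − A:
  [  0.79   -0.16   -0.22]
  [ -0.13    0.99   -0.04]
  [ -0.10   -0.07    0.79]
Leontief inverse L = M⁻¹:
  [  1.3558    0.2467    0.3901]
  [  0.1856    1.0475    0.1047]
  [  0.1881    0.1240    1.3245]
Total output x = L · d:
  x_0 = 1.3558·6 + 0.2467·40 + 0.3901·71 = 45.6965
  x_1 = 0.1856·6 + 1.0475·40 + 0.1047·71 = 50.4502
  x_2 = 0.1881·6 + 0.1240·40 + 1.3245·71 = 100.1280
Output multipliers (column sums of L):
  Textiles: 1.7295
  Agriculture: 1.4182
  Chemicals: 1.8193

Chemicals (1.8193)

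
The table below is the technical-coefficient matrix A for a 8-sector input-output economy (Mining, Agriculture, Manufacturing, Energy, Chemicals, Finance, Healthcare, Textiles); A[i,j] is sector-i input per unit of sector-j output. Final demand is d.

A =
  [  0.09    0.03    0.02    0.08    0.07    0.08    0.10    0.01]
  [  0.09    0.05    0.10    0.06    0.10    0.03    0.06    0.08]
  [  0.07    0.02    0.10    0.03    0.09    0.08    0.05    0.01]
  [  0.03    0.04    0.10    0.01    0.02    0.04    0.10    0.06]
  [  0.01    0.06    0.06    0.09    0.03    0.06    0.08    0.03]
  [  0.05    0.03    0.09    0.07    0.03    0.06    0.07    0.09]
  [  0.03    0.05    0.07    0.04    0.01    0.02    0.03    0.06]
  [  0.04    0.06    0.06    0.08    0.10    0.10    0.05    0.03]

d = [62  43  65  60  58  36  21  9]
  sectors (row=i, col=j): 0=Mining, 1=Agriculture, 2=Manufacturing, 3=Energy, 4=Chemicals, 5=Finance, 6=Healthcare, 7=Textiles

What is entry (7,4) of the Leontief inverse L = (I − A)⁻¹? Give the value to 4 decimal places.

Form M = I − A:
  [  0.91   -0.03   -0.02   -0.08   -0.07   -0.08   -0.10   -0.01]
  [ -0.09    0.95   -0.10   -0.06   -0.10   -0.03   -0.06   -0.08]
  [ -0.07   -0.02    0.90   -0.03   -0.09   -0.08   -0.05   -0.01]
  [ -0.03   -0.04   -0.10    0.99   -0.02   -0.04   -0.10   -0.06]
  [ -0.01   -0.06   -0.06   -0.09    0.97   -0.06   -0.08   -0.03]
  [ -0.05   -0.03   -0.09   -0.07   -0.03    0.94   -0.07   -0.09]
  [ -0.03   -0.05   -0.07   -0.04   -0.01   -0.02    0.97   -0.06]
  [ -0.04   -0.06   -0.06   -0.08   -0.10   -0.10   -0.05    0.97]
Leontief inverse L = M⁻¹:
  [  1.1315    0.0653    0.0822    0.1273    0.1094    0.1266    0.1588    0.0507]
  [  0.1421    1.0934    0.1760    0.1192    0.1586    0.0929    0.1297    0.1224]
  [  0.1109    0.0519    1.1606    0.0762    0.1323    0.1285    0.1048    0.0446]
  [  0.0673    0.0694    0.1553    1.0490    0.0615    0.0825    0.1431    0.0913]
  [  0.0471    0.0912    0.1213    0.1280    1.0690    0.1008    0.1289    0.0676]
  [  0.0946    0.0664    0.1579    0.1181    0.0798    1.1140    0.1278    0.1291]
  [  0.0608    0.0734    0.1145    0.0708    0.0455    0.0549    1.0670    0.0847]
  [  0.0856    0.0993    0.1336    0.1329    0.1484    0.1538    0.1143    1.0755]
Total output x = L · d:
  x_0 = 1.1315·62 + 0.0653·43 + 0.0822·65 + 0.1273·60 + 0.1094·58 + 0.1266·36 + 0.1588·21 + 0.0507·9 = 100.6373
  x_1 = 0.1421·62 + 1.0934·43 + 0.1760·65 + 0.1192·60 + 0.1586·58 + 0.0929·36 + 0.1297·21 + 0.1224·9 = 90.7868
  x_2 = 0.1109·62 + 0.0519·43 + 1.1606·65 + 0.0762·60 + 0.1323·58 + 0.1285·36 + 0.1048·21 + 0.0446·9 = 104.0168
  x_3 = 0.0673·62 + 0.0694·43 + 0.1553·65 + 1.0490·60 + 0.0615·58 + 0.0825·36 + 0.1431·21 + 0.0913·9 = 90.5585
  x_4 = 0.0471·62 + 0.0912·43 + 0.1213·65 + 0.1280·60 + 1.0690·58 + 0.1008·36 + 0.1289·21 + 0.0676·9 = 91.3502
  x_5 = 0.0946·62 + 0.0664·43 + 0.1579·65 + 0.1181·60 + 0.0798·58 + 1.1140·36 + 0.1278·21 + 0.1291·9 = 74.6445
  x_6 = 0.0608·62 + 0.0734·43 + 0.1145·65 + 0.0708·60 + 0.0455·58 + 0.0549·36 + 1.0670·21 + 0.0847·9 = 46.4077
  x_7 = 0.0856·62 + 0.0993·43 + 0.1336·65 + 0.1329·60 + 0.1484·58 + 0.1538·36 + 0.1143·21 + 1.0755·9 = 52.4518

L[7,4] = 0.1484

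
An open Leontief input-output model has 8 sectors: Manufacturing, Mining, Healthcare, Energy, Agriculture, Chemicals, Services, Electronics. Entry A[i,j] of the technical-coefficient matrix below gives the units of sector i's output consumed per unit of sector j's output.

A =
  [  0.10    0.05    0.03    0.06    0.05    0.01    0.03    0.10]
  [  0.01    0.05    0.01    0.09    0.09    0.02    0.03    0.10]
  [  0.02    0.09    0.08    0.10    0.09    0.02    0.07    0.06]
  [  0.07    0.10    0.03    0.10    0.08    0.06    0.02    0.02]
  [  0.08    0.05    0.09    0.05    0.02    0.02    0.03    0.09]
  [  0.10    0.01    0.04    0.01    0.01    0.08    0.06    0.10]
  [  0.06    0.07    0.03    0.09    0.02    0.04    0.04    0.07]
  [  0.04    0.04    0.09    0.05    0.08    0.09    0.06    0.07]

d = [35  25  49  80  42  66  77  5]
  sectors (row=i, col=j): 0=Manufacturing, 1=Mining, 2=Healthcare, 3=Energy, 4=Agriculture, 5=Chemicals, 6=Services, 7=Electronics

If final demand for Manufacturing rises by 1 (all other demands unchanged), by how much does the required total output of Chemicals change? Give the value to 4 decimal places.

Form M = I − A:
  [  0.90   -0.05   -0.03   -0.06   -0.05   -0.01   -0.03   -0.10]
  [ -0.01    0.95   -0.01   -0.09   -0.09   -0.02   -0.03   -0.10]
  [ -0.02   -0.09    0.92   -0.10   -0.09   -0.02   -0.07   -0.06]
  [ -0.07   -0.10   -0.03    0.90   -0.08   -0.06   -0.02   -0.02]
  [ -0.08   -0.05   -0.09   -0.05    0.98   -0.02   -0.03   -0.09]
  [ -0.10   -0.01   -0.04   -0.01   -0.01    0.92   -0.06   -0.10]
  [ -0.06   -0.07   -0.03   -0.09   -0.02   -0.04    0.96   -0.07]
  [ -0.04   -0.04   -0.09   -0.05   -0.08   -0.09   -0.06    0.93]
Leontief inverse L = M⁻¹:
  [  1.1476    0.0962    0.0714    0.1151    0.0981    0.0441    0.0623    0.1597]
  [  0.0530    1.0935    0.0506    0.1410    0.1335    0.0551    0.0596    0.1529]
  [  0.0733    0.1511    1.1301    0.1727    0.1490    0.0606    0.1096    0.1299]
  [  0.1231    0.1507    0.0705    1.1606    0.1304    0.0954    0.0533    0.0858]
  [  0.1246    0.0985    0.1325    0.1078    1.0708    0.0541    0.0650    0.1492]
  [  0.1486    0.0494    0.0794    0.0572    0.0504    1.1159    0.0945    0.1596]
  [  0.1053    0.1156    0.0665    0.1446    0.0668    0.0749    1.0711    0.1263]
  [  0.0972    0.0946    0.1418    0.1143    0.1327    0.1327    0.1026    1.1423]
Total output x = L · d:
  x_0 = 1.1476·35 + 0.0962·25 + 0.0714·49 + 0.1151·80 + 0.0981·42 + 0.0441·66 + 0.0623·77 + 0.1597·5 = 67.9022
  x_1 = 0.0530·35 + 1.0935·25 + 0.0506·49 + 0.1410·80 + 0.1335·42 + 0.0551·66 + 0.0596·77 + 0.1529·5 = 57.5508
  x_2 = 0.0733·35 + 0.1511·25 + 1.1301·49 + 0.1727·80 + 0.1490·42 + 0.0606·66 + 0.1096·77 + 0.1299·5 = 94.8788
  x_3 = 0.1231·35 + 0.1507·25 + 0.0705·49 + 1.1606·80 + 0.1304·42 + 0.0954·66 + 0.0533·77 + 0.0858·5 = 120.6879
  x_4 = 0.1246·35 + 0.0985·25 + 0.1325·49 + 0.1078·80 + 1.0708·42 + 0.0541·66 + 0.0650·77 + 0.1492·5 = 76.2325
  x_5 = 0.1486·35 + 0.0494·25 + 0.0794·49 + 0.0572·80 + 0.0504·42 + 1.1159·66 + 0.0945·77 + 0.1596·5 = 98.7453
  x_6 = 0.1053·35 + 0.1156·25 + 0.0665·49 + 0.1446·80 + 0.0668·42 + 0.0749·66 + 1.0711·77 + 0.1263·5 = 112.2618
  x_7 = 0.0972·35 + 0.0946·25 + 0.1418·49 + 0.1143·80 + 0.1327·42 + 0.1327·66 + 0.1026·77 + 1.1423·5 = 49.7989
Δx_5 = L[5,0] · Δd_0 = 0.1486 · 1 = 0.1486

0.1486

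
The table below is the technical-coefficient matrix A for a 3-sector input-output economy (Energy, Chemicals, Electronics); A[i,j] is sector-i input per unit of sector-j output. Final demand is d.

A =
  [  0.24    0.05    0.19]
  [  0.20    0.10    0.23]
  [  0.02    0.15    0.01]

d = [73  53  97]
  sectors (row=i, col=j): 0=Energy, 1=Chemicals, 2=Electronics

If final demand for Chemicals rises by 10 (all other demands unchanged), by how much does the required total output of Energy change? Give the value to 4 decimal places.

Form M = I − A:
  [  0.76   -0.05   -0.19]
  [ -0.20    0.90   -0.23]
  [ -0.02   -0.15    0.99]
Leontief inverse L = M⁻¹:
  [  1.3559    0.1235    0.2889]
  [  0.3207    1.1851    0.3369]
  [  0.0760    0.1821    1.0670]
Total output x = L · d:
  x_0 = 1.3559·73 + 0.1235·53 + 0.2889·97 = 133.5481
  x_1 = 0.3207·73 + 1.1851·53 + 0.3369·97 = 118.8988
  x_2 = 0.0760·73 + 0.1821·53 + 1.0670·97 = 118.6927
Δx_0 = L[0,1] · Δd_1 = 0.1235 · 10 = 1.2348

1.2348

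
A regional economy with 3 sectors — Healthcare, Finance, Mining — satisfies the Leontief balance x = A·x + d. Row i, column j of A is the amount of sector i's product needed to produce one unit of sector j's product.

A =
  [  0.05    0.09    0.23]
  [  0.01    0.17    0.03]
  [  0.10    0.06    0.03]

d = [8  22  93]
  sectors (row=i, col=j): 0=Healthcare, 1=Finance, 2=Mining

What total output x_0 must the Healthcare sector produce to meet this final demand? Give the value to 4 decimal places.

35.8868

Form M = I − A:
  [  0.95   -0.09   -0.23]
  [ -0.01    0.83   -0.03]
  [ -0.10   -0.06    0.97]
Leontief inverse L = M⁻¹:
  [  1.0815    0.1361    0.2606]
  [  0.0171    1.2097    0.0415]
  [  0.1126    0.0889    1.0604]
Total output x = L · d:
  x_0 = 1.0815·8 + 0.1361·22 + 0.2606·93 = 35.8868
  x_1 = 0.0171·8 + 1.2097·22 + 0.0415·93 = 30.6060
  x_2 = 0.1126·8 + 0.0889·22 + 1.0604·93 = 101.4691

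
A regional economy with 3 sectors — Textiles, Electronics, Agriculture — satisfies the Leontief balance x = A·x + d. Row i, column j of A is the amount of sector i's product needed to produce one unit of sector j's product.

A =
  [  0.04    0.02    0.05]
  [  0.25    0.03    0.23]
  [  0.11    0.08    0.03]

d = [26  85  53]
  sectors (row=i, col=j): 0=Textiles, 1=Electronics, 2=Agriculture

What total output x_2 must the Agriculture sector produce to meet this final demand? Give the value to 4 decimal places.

Form M = I − A:
  [  0.96   -0.02   -0.05]
  [ -0.25    0.97   -0.23]
  [ -0.11   -0.08    0.97]
Leontief inverse L = M⁻¹:
  [  1.0556    0.0268    0.0608]
  [  0.3064    1.0593    0.2670]
  [  0.1450    0.0904    1.0598]
Total output x = L · d:
  x_0 = 1.0556·26 + 0.0268·85 + 0.0608·53 = 32.9420
  x_1 = 0.3064·26 + 1.0593·85 + 0.2670·53 = 112.1538
  x_2 = 0.1450·26 + 0.0904·85 + 1.0598·53 = 67.6247

67.6247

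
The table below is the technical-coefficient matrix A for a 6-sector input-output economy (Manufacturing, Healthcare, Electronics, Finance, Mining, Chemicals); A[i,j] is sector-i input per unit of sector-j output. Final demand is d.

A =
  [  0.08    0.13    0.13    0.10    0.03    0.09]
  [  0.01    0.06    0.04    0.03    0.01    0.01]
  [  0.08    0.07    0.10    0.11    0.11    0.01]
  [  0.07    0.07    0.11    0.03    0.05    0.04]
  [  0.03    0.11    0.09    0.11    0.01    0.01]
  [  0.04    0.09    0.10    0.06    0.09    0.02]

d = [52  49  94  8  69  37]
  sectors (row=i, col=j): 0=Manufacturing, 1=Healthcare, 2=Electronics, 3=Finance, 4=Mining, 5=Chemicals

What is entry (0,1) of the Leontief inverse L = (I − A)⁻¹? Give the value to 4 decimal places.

Form M = I − A:
  [  0.92   -0.13   -0.13   -0.10   -0.03   -0.09]
  [ -0.01    0.94   -0.04   -0.03   -0.01   -0.01]
  [ -0.08   -0.07    0.90   -0.11   -0.11   -0.01]
  [ -0.07   -0.07   -0.11    0.97   -0.05   -0.04]
  [ -0.03   -0.11   -0.09   -0.11    0.99   -0.01]
  [ -0.04   -0.09   -0.10   -0.06   -0.09    0.98]
Leontief inverse L = M⁻¹:
  [  1.1276    0.2041    0.2125    0.1627    0.0785    0.1152]
  [  0.0219    1.0789    0.0607    0.0460    0.0221    0.0157]
  [  0.1226    0.1373    1.1739    0.1687    0.1471    0.0330]
  [  0.1029    0.1220    0.1665    1.0771    0.0825    0.0572]
  [  0.0599    0.1535    0.1400    0.1461    1.0387    0.0251]
  [  0.0724    0.1430    0.1571    0.1074    0.1207    1.0357]
Total output x = L · d:
  x_0 = 1.1276·52 + 0.2041·49 + 0.2125·94 + 0.1627·8 + 0.0785·69 + 0.1152·37 = 99.5955
  x_1 = 0.0219·52 + 1.0789·49 + 0.0607·94 + 0.0460·8 + 0.0221·69 + 0.0157·37 = 62.1821
  x_2 = 0.1226·52 + 0.1373·49 + 1.1739·94 + 0.1687·8 + 0.1471·69 + 0.0330·37 = 136.1751
  x_3 = 0.1029·52 + 0.1220·49 + 0.1665·94 + 1.0771·8 + 0.0825·69 + 0.0572·37 = 43.4058
  x_4 = 0.0599·52 + 0.1535·49 + 0.1400·94 + 0.1461·8 + 1.0387·69 + 0.0251·37 = 97.5644
  x_5 = 0.0724·52 + 0.1430·49 + 0.1571·94 + 0.1074·8 + 0.1207·69 + 1.0357·37 = 73.0437

L[0,1] = 0.2041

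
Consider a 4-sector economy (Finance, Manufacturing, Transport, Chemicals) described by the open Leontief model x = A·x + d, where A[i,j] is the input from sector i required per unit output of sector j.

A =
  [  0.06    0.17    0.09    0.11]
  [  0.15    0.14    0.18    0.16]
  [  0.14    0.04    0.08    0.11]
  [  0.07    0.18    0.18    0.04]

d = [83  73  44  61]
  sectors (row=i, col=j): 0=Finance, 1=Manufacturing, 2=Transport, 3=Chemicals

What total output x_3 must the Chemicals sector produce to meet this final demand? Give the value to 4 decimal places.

Form M = I − A:
  [  0.94   -0.17   -0.09   -0.11]
  [ -0.15    0.86   -0.18   -0.16]
  [ -0.14   -0.04    0.92   -0.11]
  [ -0.07   -0.18   -0.18    0.96]
Leontief inverse L = M⁻¹:
  [  1.1546    0.2803    0.2075    0.2028]
  [  0.2777    1.2931    0.3361    0.2859]
  [  0.2087    0.1333    1.1687    0.1800]
  [  0.1754    0.2879    0.2973    1.1438]
Total output x = L · d:
  x_0 = 1.1546·83 + 0.2803·73 + 0.2075·44 + 0.2028·61 = 137.7906
  x_1 = 0.2777·83 + 1.2931·73 + 0.3361·44 + 0.2859·61 = 149.6744
  x_2 = 0.2087·83 + 0.1333·73 + 1.1687·44 + 0.1800·61 = 89.4615
  x_3 = 0.1754·83 + 0.2879·73 + 0.2973·44 + 1.1438·61 = 118.4269

118.4269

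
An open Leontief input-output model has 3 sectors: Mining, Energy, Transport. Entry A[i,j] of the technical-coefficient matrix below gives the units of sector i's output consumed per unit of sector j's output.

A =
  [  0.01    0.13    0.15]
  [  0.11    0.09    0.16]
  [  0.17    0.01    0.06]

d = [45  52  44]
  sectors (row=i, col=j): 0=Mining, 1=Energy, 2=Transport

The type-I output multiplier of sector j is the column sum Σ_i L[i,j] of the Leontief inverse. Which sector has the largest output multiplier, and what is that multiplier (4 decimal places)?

Transport (1.5142)

Form M = I − A:
  [  0.99   -0.13   -0.15]
  [ -0.11    0.91   -0.16]
  [ -0.17   -0.01    0.94]
Leontief inverse L = M⁻¹:
  [  1.0607    0.1537    0.1954]
  [  0.1623    1.1245    0.2173]
  [  0.1936    0.0398    1.1015]
Total output x = L · d:
  x_0 = 1.0607·45 + 0.1537·52 + 0.1954·44 = 64.3231
  x_1 = 0.1623·45 + 1.1245·52 + 0.2173·44 = 75.3345
  x_2 = 0.1936·45 + 0.0398·52 + 1.1015·44 = 59.2429
Output multipliers (column sums of L):
  Mining: 1.4165
  Energy: 1.3179
  Transport: 1.5142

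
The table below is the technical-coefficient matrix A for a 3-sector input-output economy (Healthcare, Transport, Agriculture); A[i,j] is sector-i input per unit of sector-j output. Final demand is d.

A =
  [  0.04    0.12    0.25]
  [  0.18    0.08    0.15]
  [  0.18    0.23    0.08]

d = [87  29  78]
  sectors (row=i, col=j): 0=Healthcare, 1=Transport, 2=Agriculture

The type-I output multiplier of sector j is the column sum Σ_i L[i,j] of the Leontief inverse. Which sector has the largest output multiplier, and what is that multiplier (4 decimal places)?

Agriculture (1.8431)

Form M = I − A:
  [  0.96   -0.12   -0.25]
  [ -0.18    0.92   -0.15]
  [ -0.18   -0.23    0.92]
Leontief inverse L = M⁻¹:
  [  1.1523    0.2383    0.3520]
  [  0.2734    1.1897    0.2683]
  [  0.2938    0.3440    1.2229]
Total output x = L · d:
  x_0 = 1.1523·87 + 0.2383·29 + 0.3520·78 = 134.6204
  x_1 = 0.2734·87 + 1.1897·29 + 0.2683·78 = 79.2067
  x_2 = 0.2938·87 + 0.3440·29 + 1.2229·78 = 130.9230
Output multipliers (column sums of L):
  Healthcare: 1.7195
  Transport: 1.7720
  Agriculture: 1.8431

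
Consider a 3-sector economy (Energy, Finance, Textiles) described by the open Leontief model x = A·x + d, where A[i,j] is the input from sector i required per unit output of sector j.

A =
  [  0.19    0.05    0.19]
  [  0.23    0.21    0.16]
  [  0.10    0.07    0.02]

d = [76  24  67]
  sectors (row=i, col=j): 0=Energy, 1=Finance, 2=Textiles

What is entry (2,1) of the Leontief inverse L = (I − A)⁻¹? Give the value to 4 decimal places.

Form M = I − A:
  [  0.81   -0.05   -0.19]
  [ -0.23    0.79   -0.16]
  [ -0.10   -0.07    0.98]
Leontief inverse L = M⁻¹:
  [  1.2979    0.1060    0.2689]
  [  0.4106    1.3179    0.2948]
  [  0.1618    0.1050    1.0689]
Total output x = L · d:
  x_0 = 1.2979·76 + 0.1060·24 + 0.2689·67 = 119.1988
  x_1 = 0.4106·76 + 1.3179·24 + 0.2948·67 = 82.5879
  x_2 = 0.1618·76 + 0.1050·24 + 1.0689·67 = 86.4296

L[2,1] = 0.1050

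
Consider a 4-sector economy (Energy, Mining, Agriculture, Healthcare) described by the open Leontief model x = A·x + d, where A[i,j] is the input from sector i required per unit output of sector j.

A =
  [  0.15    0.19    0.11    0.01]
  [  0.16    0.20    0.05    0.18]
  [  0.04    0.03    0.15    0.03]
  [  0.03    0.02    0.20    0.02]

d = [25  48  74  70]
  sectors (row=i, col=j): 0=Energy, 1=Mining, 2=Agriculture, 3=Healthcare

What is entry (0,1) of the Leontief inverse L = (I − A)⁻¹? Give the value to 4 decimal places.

Form M = I − A:
  [  0.85   -0.19   -0.11   -0.01]
  [ -0.16    0.80   -0.05   -0.18]
  [ -0.04   -0.03    0.85   -0.03]
  [ -0.03   -0.02   -0.20    0.98]
Leontief inverse L = M⁻¹:
  [  1.2458    0.3051    0.1968    0.0748]
  [  0.2666    1.3260    0.1717    0.2515]
  [  0.0701    0.0629    1.2008    0.0490]
  [  0.0579    0.0492    0.2546    1.0378]
Total output x = L · d:
  x_0 = 1.2458·25 + 0.3051·48 + 0.1968·74 + 0.0748·70 = 65.5864
  x_1 = 0.2666·25 + 1.3260·48 + 0.1717·74 + 0.2515·70 = 100.6256
  x_2 = 0.0701·25 + 0.0629·48 + 1.2008·74 + 0.0490·70 = 97.0602
  x_3 = 0.0579·25 + 0.0492·48 + 0.2546·74 + 1.0378·70 = 95.2981

L[0,1] = 0.3051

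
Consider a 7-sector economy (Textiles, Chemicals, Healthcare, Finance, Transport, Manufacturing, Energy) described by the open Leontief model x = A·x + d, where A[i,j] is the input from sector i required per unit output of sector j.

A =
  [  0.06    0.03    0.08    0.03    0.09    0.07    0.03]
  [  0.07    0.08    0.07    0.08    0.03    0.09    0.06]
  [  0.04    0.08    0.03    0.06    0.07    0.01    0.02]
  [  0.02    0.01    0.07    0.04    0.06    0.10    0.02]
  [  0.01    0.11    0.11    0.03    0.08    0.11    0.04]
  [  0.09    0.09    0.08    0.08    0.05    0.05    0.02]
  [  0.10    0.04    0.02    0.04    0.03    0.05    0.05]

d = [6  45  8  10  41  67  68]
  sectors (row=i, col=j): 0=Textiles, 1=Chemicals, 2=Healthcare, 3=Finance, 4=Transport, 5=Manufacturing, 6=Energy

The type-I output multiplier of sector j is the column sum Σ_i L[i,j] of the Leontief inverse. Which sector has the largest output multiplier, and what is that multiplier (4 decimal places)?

Form M = I − A:
  [  0.94   -0.03   -0.08   -0.03   -0.09   -0.07   -0.03]
  [ -0.07    0.92   -0.07   -0.08   -0.03   -0.09   -0.06]
  [ -0.04   -0.08    0.97   -0.06   -0.07   -0.01   -0.02]
  [ -0.02   -0.01   -0.07    0.96   -0.06   -0.10   -0.02]
  [ -0.01   -0.11   -0.11   -0.03    0.92   -0.11   -0.04]
  [ -0.09   -0.09   -0.08   -0.08   -0.05    0.95   -0.02]
  [ -0.10   -0.04   -0.02   -0.04   -0.03   -0.05    0.95]
Leontief inverse L = M⁻¹:
  [  1.0940    0.0763    0.1257    0.0641    0.1311    0.1138    0.0513]
  [  0.1156    1.1295    0.1222    0.1233    0.0761    0.1431    0.0864]
  [  0.0658    0.1146    1.0673    0.0872    0.1010    0.0499    0.0389]
  [  0.0486    0.0483    0.1070    1.0695    0.0927    0.1345    0.0361]
  [  0.0565    0.1709    0.1654    0.0781    1.1269    0.1644    0.0686]
  [  0.1300    0.1385    0.1323    0.1207    0.0966    1.1030    0.0455]
  [  0.1321    0.0727    0.0575    0.0676    0.0637    0.0880    1.0686]
Total output x = L · d:
  x_0 = 1.0940·6 + 0.0763·45 + 0.1257·8 + 0.0641·10 + 0.1311·41 + 0.1138·67 + 0.0513·68 = 28.1320
  x_1 = 0.1156·6 + 1.1295·45 + 0.1222·8 + 0.1233·10 + 0.0761·41 + 0.1431·67 + 0.0864·68 = 72.3172
  x_2 = 0.0658·6 + 0.1146·45 + 1.0673·8 + 0.0872·10 + 0.1010·41 + 0.0499·67 + 0.0389·68 = 25.0913
  x_3 = 0.0486·6 + 0.0483·45 + 0.1070·8 + 1.0695·10 + 0.0927·41 + 0.1345·67 + 0.0361·68 = 29.2850
  x_4 = 0.0565·6 + 0.1709·45 + 0.1654·8 + 0.0781·10 + 1.1269·41 + 0.1644·67 + 0.0686·68 = 72.0162
  x_5 = 0.1300·6 + 0.1385·45 + 0.1323·8 + 0.1207·10 + 0.0966·41 + 1.1030·67 + 0.0455·68 = 90.2302
  x_6 = 0.1321·6 + 0.0727·45 + 0.0575·8 + 0.0676·10 + 0.0637·41 + 0.0880·67 + 1.0686·68 = 86.3696
Output multipliers (column sums of L):
  Textiles: 1.6425
  Chemicals: 1.7508
  Healthcare: 1.7774
  Finance: 1.6106
  Transport: 1.6882
  Manufacturing: 1.7967
  Energy: 1.3953

Manufacturing (1.7967)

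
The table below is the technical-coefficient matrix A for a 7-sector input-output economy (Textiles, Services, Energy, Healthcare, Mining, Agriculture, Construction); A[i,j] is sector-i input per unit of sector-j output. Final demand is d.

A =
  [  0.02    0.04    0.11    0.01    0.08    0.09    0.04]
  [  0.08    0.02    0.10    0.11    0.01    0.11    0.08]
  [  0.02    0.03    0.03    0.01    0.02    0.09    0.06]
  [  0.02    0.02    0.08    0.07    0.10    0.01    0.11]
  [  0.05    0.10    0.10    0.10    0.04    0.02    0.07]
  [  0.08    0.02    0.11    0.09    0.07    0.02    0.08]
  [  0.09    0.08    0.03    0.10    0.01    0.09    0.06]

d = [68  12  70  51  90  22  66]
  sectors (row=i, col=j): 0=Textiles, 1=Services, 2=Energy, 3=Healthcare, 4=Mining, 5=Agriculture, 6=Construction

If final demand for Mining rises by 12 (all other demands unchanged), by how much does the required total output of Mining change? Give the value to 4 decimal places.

12.9219

Form M = I − A:
  [  0.98   -0.04   -0.11   -0.01   -0.08   -0.09   -0.04]
  [ -0.08    0.98   -0.10   -0.11   -0.01   -0.11   -0.08]
  [ -0.02   -0.03    0.97   -0.01   -0.02   -0.09   -0.06]
  [ -0.02   -0.02   -0.08    0.93   -0.10   -0.01   -0.11]
  [ -0.05   -0.10   -0.10   -0.10    0.96   -0.02   -0.07]
  [ -0.08   -0.02   -0.11   -0.09   -0.07    0.98   -0.08]
  [ -0.09   -0.08   -0.03   -0.10   -0.01   -0.09    0.94]
Leontief inverse L = M⁻¹:
  [  1.0546    0.0698    0.1599    0.0548    0.1080    0.1301    0.0866]
  [  0.1218    1.0543    0.1643    0.1645    0.0549    0.1605    0.1424]
  [  0.0468    0.0495    1.0653    0.0435    0.0407    0.1174    0.0923]
  [  0.0558    0.0565    0.1288    1.1202    0.1301    0.0521    0.1606]
  [  0.0902    0.1338    0.1602    0.1554    1.0768    0.0735    0.1301]
  [  0.1161    0.0566    0.1670    0.1393    0.1076    1.0688    0.1357]
  [  0.1308    0.1108    0.0947    0.1548    0.0519    0.1385    1.1186]
Total output x = L · d:
  x_0 = 1.0546·68 + 0.0698·12 + 0.1599·70 + 0.0548·51 + 0.1080·90 + 0.1301·22 + 0.0866·66 = 104.8328
  x_1 = 0.1218·68 + 1.0543·12 + 0.1643·70 + 0.1645·51 + 0.0549·90 + 0.1605·22 + 0.1424·66 = 58.6900
  x_2 = 0.0468·68 + 0.0495·12 + 1.0653·70 + 0.0435·51 + 0.0407·90 + 0.1174·22 + 0.0923·66 = 92.8999
  x_3 = 0.0558·68 + 0.0565·12 + 0.1288·70 + 1.1202·51 + 0.1301·90 + 0.0521·22 + 0.1606·66 = 94.0759
  x_4 = 0.0902·68 + 0.1338·12 + 0.1602·70 + 0.1554·51 + 1.0768·90 + 0.0735·22 + 0.1301·66 = 133.9996
  x_5 = 0.1161·68 + 0.0566·12 + 0.1670·70 + 0.1393·51 + 0.1076·90 + 1.0688·22 + 0.1357·66 = 69.5206
  x_6 = 0.1308·68 + 0.1108·12 + 0.0947·70 + 0.1548·51 + 0.0519·90 + 0.1385·22 + 1.1186·66 = 106.2996
Δx_4 = L[4,4] · Δd_4 = 1.0768 · 12 = 12.9219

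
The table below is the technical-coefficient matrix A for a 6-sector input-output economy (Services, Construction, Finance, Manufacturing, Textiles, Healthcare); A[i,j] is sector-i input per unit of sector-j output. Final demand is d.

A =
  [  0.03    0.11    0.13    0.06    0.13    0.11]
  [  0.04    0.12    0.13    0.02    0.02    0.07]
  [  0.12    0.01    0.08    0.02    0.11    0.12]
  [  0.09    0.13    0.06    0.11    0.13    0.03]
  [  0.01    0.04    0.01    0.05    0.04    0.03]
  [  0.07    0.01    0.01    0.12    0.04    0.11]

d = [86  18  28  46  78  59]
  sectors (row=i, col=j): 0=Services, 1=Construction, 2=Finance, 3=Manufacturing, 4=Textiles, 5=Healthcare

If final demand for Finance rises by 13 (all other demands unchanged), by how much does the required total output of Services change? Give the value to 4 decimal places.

Form M = I − A:
  [  0.97   -0.11   -0.13   -0.06   -0.13   -0.11]
  [ -0.04    0.88   -0.13   -0.02   -0.02   -0.07]
  [ -0.12   -0.01    0.92   -0.02   -0.11   -0.12]
  [ -0.09   -0.13   -0.06    0.89   -0.13   -0.03]
  [ -0.01   -0.04   -0.01   -0.05    0.96   -0.03]
  [ -0.07   -0.01   -0.01   -0.12   -0.04    0.89]
Leontief inverse L = M⁻¹:
  [  1.0873    0.1663    0.1889    0.1170    0.1958    0.1835]
  [  0.0860    1.1624    0.1823    0.0576    0.0700    0.1309]
  [  0.1633    0.0536    1.1261    0.0719    0.1697    0.1844]
  [  0.1412    0.2013    0.1276    1.1647    0.1997    0.0965]
  [  0.0274    0.0630    0.0294    0.0704    1.0617    0.0505]
  [  0.1086    0.0567    0.0481    0.1709    0.0927    1.1568]
Total output x = L · d:
  x_0 = 1.0873·86 + 0.1663·18 + 0.1889·28 + 0.1170·46 + 0.1958·78 + 0.1835·59 = 133.2719
  x_1 = 0.0860·86 + 1.1624·18 + 0.1823·28 + 0.0576·46 + 0.0700·78 + 0.1309·59 = 49.2608
  x_2 = 0.1633·86 + 0.0536·18 + 1.1261·28 + 0.0719·46 + 0.1697·78 + 0.1844·59 = 73.9589
  x_3 = 0.1412·86 + 0.2013·18 + 0.1276·28 + 1.1647·46 + 0.1997·78 + 0.0965·59 = 94.1812
  x_4 = 0.0274·86 + 0.0630·18 + 0.0294·28 + 0.0704·46 + 1.0617·78 + 0.0505·59 = 93.3368
  x_5 = 0.1086·86 + 0.0567·18 + 0.0481·28 + 0.1709·46 + 0.0927·78 + 1.1568·59 = 95.0522
Δx_0 = L[0,2] · Δd_2 = 0.1889 · 13 = 2.4556

2.4556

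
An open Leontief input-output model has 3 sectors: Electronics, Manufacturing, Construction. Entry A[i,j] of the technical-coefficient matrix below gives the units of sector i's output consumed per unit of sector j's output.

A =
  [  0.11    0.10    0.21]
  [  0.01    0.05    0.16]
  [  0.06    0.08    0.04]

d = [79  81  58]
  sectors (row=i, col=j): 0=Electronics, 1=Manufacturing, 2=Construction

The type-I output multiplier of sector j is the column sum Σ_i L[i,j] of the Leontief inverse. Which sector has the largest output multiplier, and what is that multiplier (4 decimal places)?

Form M = I − A:
  [  0.89   -0.10   -0.21]
  [ -0.01    0.95   -0.16]
  [ -0.06   -0.08    0.96]
Leontief inverse L = M⁻¹:
  [  1.1437    0.1435    0.2741]
  [  0.0244    1.0707    0.1838]
  [  0.0735    0.0982    1.0741]
Total output x = L · d:
  x_0 = 1.1437·79 + 0.1435·81 + 0.2741·58 = 117.8696
  x_1 = 0.0244·79 + 1.0707·81 + 0.1838·58 = 99.3139
  x_2 = 0.0735·79 + 0.0982·81 + 1.0741·58 = 76.0597
Output multipliers (column sums of L):
  Electronics: 1.2416
  Manufacturing: 1.3123
  Construction: 1.5320

Construction (1.5320)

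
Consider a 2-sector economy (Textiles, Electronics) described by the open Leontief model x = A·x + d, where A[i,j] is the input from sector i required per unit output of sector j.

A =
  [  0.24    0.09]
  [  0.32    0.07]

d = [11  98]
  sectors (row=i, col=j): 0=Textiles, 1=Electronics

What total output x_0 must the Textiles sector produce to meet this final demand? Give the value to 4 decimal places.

28.0973

Form M = I − A:
  [  0.76   -0.09]
  [ -0.32    0.93]
Leontief inverse L = M⁻¹:
  [  1.3717    0.1327]
  [  0.4720    1.1209]
Total output x = L · d:
  x_0 = 1.3717·11 + 0.1327·98 = 28.0973
  x_1 = 0.4720·11 + 1.1209·98 = 115.0442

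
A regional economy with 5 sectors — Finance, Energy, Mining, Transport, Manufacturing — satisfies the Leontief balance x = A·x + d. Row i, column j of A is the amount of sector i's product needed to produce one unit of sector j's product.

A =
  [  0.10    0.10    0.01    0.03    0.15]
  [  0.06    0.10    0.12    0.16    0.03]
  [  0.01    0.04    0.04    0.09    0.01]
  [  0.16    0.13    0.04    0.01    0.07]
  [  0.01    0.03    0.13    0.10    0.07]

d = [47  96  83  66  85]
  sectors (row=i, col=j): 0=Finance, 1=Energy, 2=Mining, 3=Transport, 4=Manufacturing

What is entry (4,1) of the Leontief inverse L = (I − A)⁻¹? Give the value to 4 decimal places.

L[4,1] = 0.0685

Form M = I − A:
  [  0.90   -0.10   -0.01   -0.03   -0.15]
  [ -0.06    0.90   -0.12   -0.16   -0.03]
  [ -0.01   -0.04    0.96   -0.09   -0.01]
  [ -0.16   -0.13   -0.04    0.99   -0.07]
  [ -0.01   -0.03   -0.13   -0.10    0.93]
Leontief inverse L = M⁻¹:
  [  1.1387    0.1478    0.0603    0.0836    0.1954]
  [  0.1185    1.1651    0.1659    0.2145    0.0746]
  [  0.0364    0.0681    1.0590    0.1112    0.0278]
  [  0.2041    0.1845    0.0859    1.0660    0.1200]
  [  0.0431    0.0685    0.1633    0.1380    1.0966]
Total output x = L · d:
  x_0 = 1.1387·47 + 0.1478·96 + 0.0603·83 + 0.0836·66 + 0.1954·85 = 94.8311
  x_1 = 0.1185·47 + 1.1651·96 + 0.1659·83 + 0.2145·66 + 0.0746·85 = 151.6928
  x_2 = 0.0364·47 + 0.0681·96 + 1.0590·83 + 0.1112·66 + 0.0278·85 = 105.8435
  x_3 = 0.2041·47 + 0.1845·96 + 0.0859·83 + 1.0660·66 + 0.1200·85 = 114.9896
  x_4 = 0.0431·47 + 0.0685·96 + 0.1633·83 + 0.1380·66 + 1.0966·85 = 124.4707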